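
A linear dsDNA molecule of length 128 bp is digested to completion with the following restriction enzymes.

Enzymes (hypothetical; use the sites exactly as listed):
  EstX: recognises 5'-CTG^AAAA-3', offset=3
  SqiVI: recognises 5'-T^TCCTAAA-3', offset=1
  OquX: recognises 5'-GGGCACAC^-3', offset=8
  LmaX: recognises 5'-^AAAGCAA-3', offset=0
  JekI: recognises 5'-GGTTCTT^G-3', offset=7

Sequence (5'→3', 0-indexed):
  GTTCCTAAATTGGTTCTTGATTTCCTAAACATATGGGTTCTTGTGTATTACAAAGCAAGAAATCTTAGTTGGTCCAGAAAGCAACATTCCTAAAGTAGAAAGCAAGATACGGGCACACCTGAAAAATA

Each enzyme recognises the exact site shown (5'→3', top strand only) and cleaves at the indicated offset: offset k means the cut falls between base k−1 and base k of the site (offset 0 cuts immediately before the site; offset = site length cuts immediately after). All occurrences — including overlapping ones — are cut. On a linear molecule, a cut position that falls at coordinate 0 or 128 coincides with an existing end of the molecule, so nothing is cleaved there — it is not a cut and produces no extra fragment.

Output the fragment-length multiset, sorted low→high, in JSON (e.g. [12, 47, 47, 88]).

[2,3,4,7,9,10,11,16,20,20,26]

Per-enzyme occurrences:
  EstX CTGAAAA/3: at [118] ⇒ [121]
  SqiVI TTCCTAAA/1: at [1, 21, 86] ⇒ [2, 22, 87]
  OquX GGGCACAC/8: at [110] ⇒ [118]
  LmaX AAAGCAA/0: at [51, 77, 98] ⇒ [51, 77, 98]
  JekI GGTTCTTG/7: at [11, 35] ⇒ [18, 42]

All cut coordinates (distinct, sorted): [2, 18, 22, 42, 51, 77, 87, 98, 118, 121]

Fragments:
  [0,2): 2 bp
  [2,18): 16 bp
  [18,22): 4 bp
  [22,42): 20 bp
  [42,51): 9 bp
  [51,77): 26 bp
  [77,87): 10 bp
  [87,98): 11 bp
  [98,118): 20 bp
  [118,121): 3 bp
  [121,128): 7 bp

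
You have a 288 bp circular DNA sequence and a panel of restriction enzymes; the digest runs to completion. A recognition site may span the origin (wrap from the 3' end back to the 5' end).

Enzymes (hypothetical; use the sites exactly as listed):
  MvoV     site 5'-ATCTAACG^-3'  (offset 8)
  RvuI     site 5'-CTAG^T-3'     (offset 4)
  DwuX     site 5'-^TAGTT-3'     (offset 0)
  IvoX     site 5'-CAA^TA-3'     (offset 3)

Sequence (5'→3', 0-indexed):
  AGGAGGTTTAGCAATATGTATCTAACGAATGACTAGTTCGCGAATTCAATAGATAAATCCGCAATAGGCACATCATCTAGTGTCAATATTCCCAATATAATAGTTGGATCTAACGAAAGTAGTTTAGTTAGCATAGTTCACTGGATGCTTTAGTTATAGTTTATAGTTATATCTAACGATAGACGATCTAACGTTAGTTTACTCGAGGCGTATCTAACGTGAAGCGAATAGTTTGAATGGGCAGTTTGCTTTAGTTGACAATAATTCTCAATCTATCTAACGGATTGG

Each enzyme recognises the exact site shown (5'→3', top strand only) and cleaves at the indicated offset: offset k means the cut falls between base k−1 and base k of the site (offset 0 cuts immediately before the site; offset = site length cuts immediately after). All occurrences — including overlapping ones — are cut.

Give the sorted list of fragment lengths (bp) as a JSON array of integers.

Site scan:
  MvoV ATCTAACG/8: at [19, 107, 170, 185, 211, 274] ⇒ [27, 115, 178, 193, 219, 282]
  RvuI CTAGT/4: at [32, 76] ⇒ [36, 80]
  DwuX TAGTT/0: at [33, 100, 119, 124, 133, 150, 156, 163, 194, 228, 251] ⇒ [33, 100, 119, 124, 133, 150, 156, 163, 194, 228, 251]
  IvoX CAATA/3: at [11, 46, 61, 83, 92, 258] ⇒ [14, 49, 64, 86, 95, 261]

Pooled cuts: [14, 27, 33, 36, 49, 64, 80, 86, 95, 100, 115, 119, 124, 133, 150, 156, 163, 178, 193, 194, 219, 228, 251, 261, 282]

Fragments:
  14→27: 13 bp
  27→33: 6 bp
  33→36: 3 bp
  36→49: 13 bp
  49→64: 15 bp
  64→80: 16 bp
  80→86: 6 bp
  86→95: 9 bp
  95→100: 5 bp
  100→115: 15 bp
  115→119: 4 bp
  119→124: 5 bp
  124→133: 9 bp
  133→150: 17 bp
  150→156: 6 bp
  156→163: 7 bp
  163→178: 15 bp
  178→193: 15 bp
  193→194: 1 bp
  194→219: 25 bp
  219→228: 9 bp
  228→251: 23 bp
  251→261: 10 bp
  261→282: 21 bp
  282→14 (wrap): 288-282+14 = 20 bp

[1,3,4,5,5,6,6,6,7,9,9,9,10,13,13,15,15,15,15,16,17,20,21,23,25]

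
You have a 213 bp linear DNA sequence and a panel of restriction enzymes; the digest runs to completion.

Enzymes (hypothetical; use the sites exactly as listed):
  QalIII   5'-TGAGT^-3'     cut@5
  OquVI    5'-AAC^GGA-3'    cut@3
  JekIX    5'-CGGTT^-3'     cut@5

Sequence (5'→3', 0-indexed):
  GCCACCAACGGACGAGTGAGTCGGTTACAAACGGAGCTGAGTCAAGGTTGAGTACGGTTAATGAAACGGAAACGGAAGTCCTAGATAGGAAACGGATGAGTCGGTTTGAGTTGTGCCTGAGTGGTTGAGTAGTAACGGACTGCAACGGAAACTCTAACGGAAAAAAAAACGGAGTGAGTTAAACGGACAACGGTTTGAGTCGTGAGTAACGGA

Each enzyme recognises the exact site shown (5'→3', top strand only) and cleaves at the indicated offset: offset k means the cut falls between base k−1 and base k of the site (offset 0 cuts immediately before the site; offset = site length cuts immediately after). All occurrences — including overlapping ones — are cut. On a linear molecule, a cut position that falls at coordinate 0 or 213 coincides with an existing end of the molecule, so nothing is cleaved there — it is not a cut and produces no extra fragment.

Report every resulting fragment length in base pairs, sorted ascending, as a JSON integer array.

[3,3,5,5,5,5,5,6,6,6,6,7,8,8,8,9,9,10,10,11,11,11,12,12,12,20]

Site scan:
  QalIII (TGAGT, off=5): starts [16, 37, 48, 96, 106, 117, 125, 174, 195, 202] → cuts [21, 42, 53, 101, 111, 122, 130, 179, 200, 207]
  OquVI (AACGGA, off=3): starts [6, 29, 64, 70, 90, 133, 143, 155, 167, 181, 207] → cuts [9, 32, 67, 73, 93, 136, 146, 158, 170, 184, 210]
  JekIX (CGGTT, off=5): starts [21, 54, 101, 190] → cuts [26, 59, 106, 195]

All cut coordinates (distinct, sorted): [9, 21, 26, 32, 42, 53, 59, 67, 73, 93, 101, 106, 111, 122, 130, 136, 146, 158, 170, 179, 184, 195, 200, 207, 210]

Fragment lengths:
  [0,9): 9 bp
  [9,21): 12 bp
  [21,26): 5 bp
  [26,32): 6 bp
  [32,42): 10 bp
  [42,53): 11 bp
  [53,59): 6 bp
  [59,67): 8 bp
  [67,73): 6 bp
  [73,93): 20 bp
  [93,101): 8 bp
  [101,106): 5 bp
  [106,111): 5 bp
  [111,122): 11 bp
  [122,130): 8 bp
  [130,136): 6 bp
  [136,146): 10 bp
  [146,158): 12 bp
  [158,170): 12 bp
  [170,179): 9 bp
  [179,184): 5 bp
  [184,195): 11 bp
  [195,200): 5 bp
  [200,207): 7 bp
  [207,210): 3 bp
  [210,213): 3 bp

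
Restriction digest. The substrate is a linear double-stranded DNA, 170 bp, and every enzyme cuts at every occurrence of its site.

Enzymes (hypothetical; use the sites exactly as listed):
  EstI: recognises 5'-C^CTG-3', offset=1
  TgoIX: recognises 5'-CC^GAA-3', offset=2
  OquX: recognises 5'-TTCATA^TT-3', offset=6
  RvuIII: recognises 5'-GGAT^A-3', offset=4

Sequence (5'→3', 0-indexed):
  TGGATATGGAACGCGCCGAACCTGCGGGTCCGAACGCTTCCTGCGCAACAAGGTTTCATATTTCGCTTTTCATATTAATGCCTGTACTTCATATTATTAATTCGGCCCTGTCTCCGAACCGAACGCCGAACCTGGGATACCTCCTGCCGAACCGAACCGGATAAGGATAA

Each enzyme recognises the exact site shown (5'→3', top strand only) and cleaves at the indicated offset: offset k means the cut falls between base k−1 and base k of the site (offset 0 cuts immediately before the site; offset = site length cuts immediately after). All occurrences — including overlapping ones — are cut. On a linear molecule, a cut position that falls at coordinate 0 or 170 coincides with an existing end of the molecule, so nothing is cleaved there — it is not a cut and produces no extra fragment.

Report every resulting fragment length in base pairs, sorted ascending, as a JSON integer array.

Site scan:
  EstI (CCTG, off=1): starts [20, 39, 80, 106, 130, 142] → cuts [21, 40, 81, 107, 131, 143]
  TgoIX (CCGAA, off=2): starts [15, 29, 113, 118, 125, 146, 151] → cuts [17, 31, 115, 120, 127, 148, 153]
  OquX (TTCATATT, off=6): starts [54, 68, 87] → cuts [60, 74, 93]
  RvuIII (GGATA, off=4): starts [1, 134, 158, 164] → cuts [5, 138, 162, 168]

Pooled cuts: [5, 17, 21, 31, 40, 60, 74, 81, 93, 107, 115, 120, 127, 131, 138, 143, 148, 153, 162, 168]

Fragments:
  [0,5): 5 bp
  [5,17): 12 bp
  [17,21): 4 bp
  [21,31): 10 bp
  [31,40): 9 bp
  [40,60): 20 bp
  [60,74): 14 bp
  [74,81): 7 bp
  [81,93): 12 bp
  [93,107): 14 bp
  [107,115): 8 bp
  [115,120): 5 bp
  [120,127): 7 bp
  [127,131): 4 bp
  [131,138): 7 bp
  [138,143): 5 bp
  [143,148): 5 bp
  [148,153): 5 bp
  [153,162): 9 bp
  [162,168): 6 bp
  [168,170): 2 bp

[2,4,4,5,5,5,5,5,6,7,7,7,8,9,9,10,12,12,14,14,20]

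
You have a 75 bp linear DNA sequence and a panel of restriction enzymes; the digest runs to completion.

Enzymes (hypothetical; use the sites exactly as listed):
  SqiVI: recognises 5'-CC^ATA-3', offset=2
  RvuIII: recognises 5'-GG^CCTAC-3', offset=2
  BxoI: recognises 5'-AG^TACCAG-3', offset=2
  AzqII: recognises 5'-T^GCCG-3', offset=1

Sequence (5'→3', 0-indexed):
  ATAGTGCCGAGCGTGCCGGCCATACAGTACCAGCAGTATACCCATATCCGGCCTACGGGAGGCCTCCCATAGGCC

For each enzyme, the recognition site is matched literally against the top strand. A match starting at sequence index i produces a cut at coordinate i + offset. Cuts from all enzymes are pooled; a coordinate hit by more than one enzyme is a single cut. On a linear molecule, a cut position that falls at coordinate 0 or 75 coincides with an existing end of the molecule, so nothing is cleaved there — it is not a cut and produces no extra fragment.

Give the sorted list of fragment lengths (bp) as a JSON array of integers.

[5,6,7,7,8,9,16,17]

Per-enzyme occurrences:
  SqiVI (CCATA, off=2): starts [19, 41, 66] → cuts [21, 43, 68]
  RvuIII (GGCCTAC, off=2): starts [49] → cuts [51]
  BxoI (AGTACCAG, off=2): starts [25] → cuts [27]
  AzqII (TGCCG, off=1): starts [4, 13] → cuts [5, 14]

All cut coordinates (distinct, sorted): [5, 14, 21, 27, 43, 51, 68]

Fragment lengths:
  [0,5): 5 bp
  [5,14): 9 bp
  [14,21): 7 bp
  [21,27): 6 bp
  [27,43): 16 bp
  [43,51): 8 bp
  [51,68): 17 bp
  [68,75): 7 bp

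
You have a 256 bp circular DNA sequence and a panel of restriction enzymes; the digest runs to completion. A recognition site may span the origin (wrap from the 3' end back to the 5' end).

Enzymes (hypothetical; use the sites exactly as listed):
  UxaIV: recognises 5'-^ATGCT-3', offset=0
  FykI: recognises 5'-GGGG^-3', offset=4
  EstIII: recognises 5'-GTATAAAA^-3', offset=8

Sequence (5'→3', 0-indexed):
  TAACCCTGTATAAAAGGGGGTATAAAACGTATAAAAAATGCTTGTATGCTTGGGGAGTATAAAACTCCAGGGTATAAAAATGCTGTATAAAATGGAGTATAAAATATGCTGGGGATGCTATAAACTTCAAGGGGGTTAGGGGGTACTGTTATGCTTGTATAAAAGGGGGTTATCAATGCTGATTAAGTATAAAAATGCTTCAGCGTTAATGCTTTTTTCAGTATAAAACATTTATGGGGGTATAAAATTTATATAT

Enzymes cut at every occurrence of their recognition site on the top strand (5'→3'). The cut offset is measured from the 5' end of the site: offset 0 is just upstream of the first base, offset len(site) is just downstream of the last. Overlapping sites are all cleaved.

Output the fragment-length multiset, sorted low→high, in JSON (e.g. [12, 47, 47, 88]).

[1,1,1,1,1,1,1,4,4,6,7,7,7,7,8,9,9,9,10,11,12,13,14,14,15,19,20,20,24]

Scan for sites:
  UxaIV ATGCT/0: at [37, 45, 79, 105, 114, 150, 175, 194, 208] ⇒ [37, 45, 79, 105, 114, 150, 175, 194, 208]
  FykI GGGG/4: at [15, 16, 51, 110, 130, 131, 138, 139, 164, 165, 235, 236] ⇒ [19, 20, 55, 114, 134, 135, 142, 143, 168, 169, 239, 240]
  EstIII GTATAAAA/8: at [7, 19, 28, 56, 71, 84, 96, 156, 186, 220, 239] ⇒ [15, 27, 36, 64, 79, 92, 104, 164, 194, 228, 247]

Pooled cuts: [15, 19, 20, 27, 36, 37, 45, 55, 64, 79, 92, 104, 105, 114, 134, 135, 142, 143, 150, 164, 168, 169, 175, 194, 208, 228, 239, 240, 247]

Fragment lengths:
  15→19: 4 bp
  19→20: 1 bp
  20→27: 7 bp
  27→36: 9 bp
  36→37: 1 bp
  37→45: 8 bp
  45→55: 10 bp
  55→64: 9 bp
  64→79: 15 bp
  79→92: 13 bp
  92→104: 12 bp
  104→105: 1 bp
  105→114: 9 bp
  114→134: 20 bp
  134→135: 1 bp
  135→142: 7 bp
  142→143: 1 bp
  143→150: 7 bp
  150→164: 14 bp
  164→168: 4 bp
  168→169: 1 bp
  169→175: 6 bp
  175→194: 19 bp
  194→208: 14 bp
  208→228: 20 bp
  228→239: 11 bp
  239→240: 1 bp
  240→247: 7 bp
  247→15 (wrap): 256-247+15 = 24 bp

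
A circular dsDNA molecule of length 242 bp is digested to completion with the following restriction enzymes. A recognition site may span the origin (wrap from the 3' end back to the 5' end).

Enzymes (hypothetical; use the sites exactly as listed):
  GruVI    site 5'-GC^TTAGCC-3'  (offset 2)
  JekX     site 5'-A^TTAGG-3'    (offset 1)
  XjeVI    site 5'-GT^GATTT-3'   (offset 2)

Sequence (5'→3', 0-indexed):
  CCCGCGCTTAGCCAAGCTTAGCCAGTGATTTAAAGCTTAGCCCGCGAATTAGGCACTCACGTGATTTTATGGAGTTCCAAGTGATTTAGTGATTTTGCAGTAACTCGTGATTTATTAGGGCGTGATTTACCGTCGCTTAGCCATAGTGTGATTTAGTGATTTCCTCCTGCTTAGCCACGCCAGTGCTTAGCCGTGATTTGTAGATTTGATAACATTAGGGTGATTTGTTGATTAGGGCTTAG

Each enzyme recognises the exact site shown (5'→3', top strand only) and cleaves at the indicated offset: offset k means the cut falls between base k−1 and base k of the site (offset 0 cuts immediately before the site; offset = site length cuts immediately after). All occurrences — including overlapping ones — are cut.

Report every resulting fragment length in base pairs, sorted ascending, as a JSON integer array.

Site scan:
  GruVI (GCTTAGCC, off=2): starts [5, 15, 34, 134, 168, 184, 236] → cuts [7, 17, 36, 136, 170, 186, 238]
  JekX (ATTAGG, off=1): starts [47, 113, 213, 230] → cuts [48, 114, 214, 231]
  XjeVI (GTGATTT, off=2): starts [24, 60, 80, 88, 106, 121, 147, 155, 192, 219] → cuts [26, 62, 82, 90, 108, 123, 149, 157, 194, 221]

All cut coordinates (distinct, sorted): [7, 17, 26, 36, 48, 62, 82, 90, 108, 114, 123, 136, 149, 157, 170, 186, 194, 214, 221, 231, 238]

Fragment lengths:
  7→17: 10 bp
  17→26: 9 bp
  26→36: 10 bp
  36→48: 12 bp
  48→62: 14 bp
  62→82: 20 bp
  82→90: 8 bp
  90→108: 18 bp
  108→114: 6 bp
  114→123: 9 bp
  123→136: 13 bp
  136→149: 13 bp
  149→157: 8 bp
  157→170: 13 bp
  170→186: 16 bp
  186→194: 8 bp
  194→214: 20 bp
  214→221: 7 bp
  221→231: 10 bp
  231→238: 7 bp
  238→7 (wrap): 242-238+7 = 11 bp

[6,7,7,8,8,8,9,9,10,10,10,11,12,13,13,13,14,16,18,20,20]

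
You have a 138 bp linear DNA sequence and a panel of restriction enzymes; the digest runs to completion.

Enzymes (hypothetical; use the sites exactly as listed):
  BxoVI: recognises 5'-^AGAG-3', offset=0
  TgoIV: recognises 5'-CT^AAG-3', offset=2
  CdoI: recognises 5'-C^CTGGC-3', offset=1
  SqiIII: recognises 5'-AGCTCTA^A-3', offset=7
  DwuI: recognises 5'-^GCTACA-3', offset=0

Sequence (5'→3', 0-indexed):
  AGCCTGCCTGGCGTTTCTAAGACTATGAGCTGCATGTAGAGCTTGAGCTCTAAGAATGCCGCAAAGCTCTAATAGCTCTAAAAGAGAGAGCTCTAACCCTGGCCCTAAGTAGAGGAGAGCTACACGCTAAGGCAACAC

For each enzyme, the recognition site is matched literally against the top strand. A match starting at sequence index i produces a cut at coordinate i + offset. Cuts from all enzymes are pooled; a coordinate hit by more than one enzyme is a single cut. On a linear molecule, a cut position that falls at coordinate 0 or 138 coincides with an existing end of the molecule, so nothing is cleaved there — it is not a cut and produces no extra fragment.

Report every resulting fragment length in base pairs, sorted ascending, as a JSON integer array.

[1,2,2,2,3,3,4,5,7,8,9,9,10,10,11,14,19,19]

Scan for sites:
  BxoVI AGAG/0: at [37, 82, 84, 86, 110, 115] ⇒ [37, 82, 84, 86, 110, 115]
  TgoIV CTAAG/2: at [16, 49, 104, 126] ⇒ [18, 51, 106, 128]
  CdoI CCTGGC/1: at [6, 97] ⇒ [7, 98]
  SqiIII AGCTCTAA/7: at [45, 64, 73, 88] ⇒ [52, 71, 80, 95]
  DwuI GCTACA/0: at [118] ⇒ [118]

All cut coordinates (distinct, sorted): [7, 18, 37, 51, 52, 71, 80, 82, 84, 86, 95, 98, 106, 110, 115, 118, 128]

Fragment lengths:
  [0,7): 7 bp
  [7,18): 11 bp
  [18,37): 19 bp
  [37,51): 14 bp
  [51,52): 1 bp
  [52,71): 19 bp
  [71,80): 9 bp
  [80,82): 2 bp
  [82,84): 2 bp
  [84,86): 2 bp
  [86,95): 9 bp
  [95,98): 3 bp
  [98,106): 8 bp
  [106,110): 4 bp
  [110,115): 5 bp
  [115,118): 3 bp
  [118,128): 10 bp
  [128,138): 10 bp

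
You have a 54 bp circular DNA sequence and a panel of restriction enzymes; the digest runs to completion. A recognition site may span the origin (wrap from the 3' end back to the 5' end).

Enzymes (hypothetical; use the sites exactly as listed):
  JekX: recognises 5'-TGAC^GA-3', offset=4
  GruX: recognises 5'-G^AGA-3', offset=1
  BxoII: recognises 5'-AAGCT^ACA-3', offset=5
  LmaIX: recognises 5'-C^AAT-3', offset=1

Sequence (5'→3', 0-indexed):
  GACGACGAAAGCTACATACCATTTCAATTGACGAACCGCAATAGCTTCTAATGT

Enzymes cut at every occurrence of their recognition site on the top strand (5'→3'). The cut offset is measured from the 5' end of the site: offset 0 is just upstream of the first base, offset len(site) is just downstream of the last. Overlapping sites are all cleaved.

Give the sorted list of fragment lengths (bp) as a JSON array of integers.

[7,7,10,12,18]

Per-enzyme occurrences:
  JekX TGACGA/4: at [28, 53] ⇒ [3, 32]
  GruX (GAGA, off=1): no sites
  BxoII AAGCTACA/5: at [8] ⇒ [13]
  LmaIX CAAT/1: at [24, 38] ⇒ [25, 39]

All cut coordinates (distinct, sorted): [3, 13, 25, 32, 39]

Fragments:
  3→13: 10 bp
  13→25: 12 bp
  25→32: 7 bp
  32→39: 7 bp
  39→3 (wrap): 54-39+3 = 18 bp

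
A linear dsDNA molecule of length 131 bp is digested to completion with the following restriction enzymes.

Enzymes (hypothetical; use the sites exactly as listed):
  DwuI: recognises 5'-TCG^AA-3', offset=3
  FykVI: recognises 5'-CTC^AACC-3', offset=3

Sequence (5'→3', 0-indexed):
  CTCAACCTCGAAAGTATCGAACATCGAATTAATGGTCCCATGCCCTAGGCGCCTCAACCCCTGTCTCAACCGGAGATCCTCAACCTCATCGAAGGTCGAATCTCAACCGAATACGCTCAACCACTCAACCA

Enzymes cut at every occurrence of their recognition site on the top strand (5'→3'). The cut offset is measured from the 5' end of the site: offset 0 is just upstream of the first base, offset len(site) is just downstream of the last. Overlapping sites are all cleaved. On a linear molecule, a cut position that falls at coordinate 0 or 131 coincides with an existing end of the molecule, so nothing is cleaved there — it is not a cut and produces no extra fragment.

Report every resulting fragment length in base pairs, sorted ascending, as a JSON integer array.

Per-enzyme occurrences:
  DwuI TCGAA/3: at [7, 16, 23, 88, 95] ⇒ [10, 19, 26, 91, 98]
  FykVI CTCAACC/3: at [0, 52, 64, 78, 101, 115, 123] ⇒ [3, 55, 67, 81, 104, 118, 126]

All cut coordinates (distinct, sorted): [3, 10, 19, 26, 55, 67, 81, 91, 98, 104, 118, 126]

Fragments:
  [0,3): 3 bp
  [3,10): 7 bp
  [10,19): 9 bp
  [19,26): 7 bp
  [26,55): 29 bp
  [55,67): 12 bp
  [67,81): 14 bp
  [81,91): 10 bp
  [91,98): 7 bp
  [98,104): 6 bp
  [104,118): 14 bp
  [118,126): 8 bp
  [126,131): 5 bp

[3,5,6,7,7,7,8,9,10,12,14,14,29]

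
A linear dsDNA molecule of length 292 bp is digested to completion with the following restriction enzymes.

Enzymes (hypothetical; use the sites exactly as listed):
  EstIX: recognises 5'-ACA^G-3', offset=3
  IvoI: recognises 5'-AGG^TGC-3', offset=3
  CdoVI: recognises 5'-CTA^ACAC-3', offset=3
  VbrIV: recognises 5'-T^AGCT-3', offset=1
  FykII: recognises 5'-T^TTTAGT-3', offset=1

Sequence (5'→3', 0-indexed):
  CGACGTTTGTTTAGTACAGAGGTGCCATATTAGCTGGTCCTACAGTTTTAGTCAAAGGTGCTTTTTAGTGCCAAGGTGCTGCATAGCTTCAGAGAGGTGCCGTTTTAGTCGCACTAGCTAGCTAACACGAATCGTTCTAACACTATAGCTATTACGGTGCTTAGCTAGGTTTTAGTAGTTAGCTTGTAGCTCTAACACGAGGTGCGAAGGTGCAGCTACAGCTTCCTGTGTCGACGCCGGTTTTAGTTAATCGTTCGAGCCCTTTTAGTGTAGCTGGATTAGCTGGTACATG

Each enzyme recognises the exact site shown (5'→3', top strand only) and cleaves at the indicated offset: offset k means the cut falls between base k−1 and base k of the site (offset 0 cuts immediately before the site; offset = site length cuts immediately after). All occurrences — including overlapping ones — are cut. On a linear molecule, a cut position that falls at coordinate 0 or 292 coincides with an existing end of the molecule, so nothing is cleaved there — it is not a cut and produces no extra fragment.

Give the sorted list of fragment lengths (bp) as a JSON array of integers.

[2,4,4,5,5,6,7,7,7,8,8,8,8,8,9,9,10,10,12,12,12,13,13,13,15,16,18,21,22]

Site scan:
  EstIX ACAG/3: at [15, 41, 217] ⇒ [18, 44, 220]
  IvoI AGGTGC/3: at [19, 55, 73, 94, 199, 207] ⇒ [22, 58, 76, 97, 202, 210]
  CdoVI CTAACAC/3: at [121, 136, 191] ⇒ [124, 139, 194]
  VbrIV TAGCT/1: at [30, 83, 114, 118, 145, 161, 179, 186, 270, 279] ⇒ [31, 84, 115, 119, 146, 162, 180, 187, 271, 280]
  FykII TTTTAGT/1: at [45, 62, 102, 169, 240, 262] ⇒ [46, 63, 103, 170, 241, 263]

All cut coordinates (distinct, sorted): [18, 22, 31, 44, 46, 58, 63, 76, 84, 97, 103, 115, 119, 124, 139, 146, 162, 170, 180, 187, 194, 202, 210, 220, 241, 263, 271, 280]

Fragments:
  [0,18): 18 bp
  [18,22): 4 bp
  [22,31): 9 bp
  [31,44): 13 bp
  [44,46): 2 bp
  [46,58): 12 bp
  [58,63): 5 bp
  [63,76): 13 bp
  [76,84): 8 bp
  [84,97): 13 bp
  [97,103): 6 bp
  [103,115): 12 bp
  [115,119): 4 bp
  [119,124): 5 bp
  [124,139): 15 bp
  [139,146): 7 bp
  [146,162): 16 bp
  [162,170): 8 bp
  [170,180): 10 bp
  [180,187): 7 bp
  [187,194): 7 bp
  [194,202): 8 bp
  [202,210): 8 bp
  [210,220): 10 bp
  [220,241): 21 bp
  [241,263): 22 bp
  [263,271): 8 bp
  [271,280): 9 bp
  [280,292): 12 bp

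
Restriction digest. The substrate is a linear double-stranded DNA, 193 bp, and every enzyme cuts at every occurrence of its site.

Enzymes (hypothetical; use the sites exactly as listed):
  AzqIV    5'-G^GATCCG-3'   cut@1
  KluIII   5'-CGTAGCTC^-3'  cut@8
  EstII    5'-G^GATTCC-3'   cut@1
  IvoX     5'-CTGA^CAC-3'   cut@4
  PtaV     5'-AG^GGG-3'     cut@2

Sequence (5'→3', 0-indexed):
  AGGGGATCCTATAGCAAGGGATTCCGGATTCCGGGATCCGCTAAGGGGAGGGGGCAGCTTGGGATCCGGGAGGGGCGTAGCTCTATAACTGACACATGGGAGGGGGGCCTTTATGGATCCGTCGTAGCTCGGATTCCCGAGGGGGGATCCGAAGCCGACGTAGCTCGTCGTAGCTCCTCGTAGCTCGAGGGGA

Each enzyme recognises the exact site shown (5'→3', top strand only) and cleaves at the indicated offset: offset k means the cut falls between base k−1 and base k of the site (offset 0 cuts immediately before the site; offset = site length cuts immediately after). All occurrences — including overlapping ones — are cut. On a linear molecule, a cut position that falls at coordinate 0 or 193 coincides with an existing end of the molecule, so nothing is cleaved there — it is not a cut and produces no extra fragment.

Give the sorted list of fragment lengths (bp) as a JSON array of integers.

Site scan:
  AzqIV (GGATCCG, off=1): starts [33, 61, 114, 144] → cuts [34, 62, 115, 145]
  KluIII (CGTAGCTC, off=8): starts [75, 122, 158, 168, 178] → cuts [83, 130, 166, 176, 186]
  EstII (GGATTCC, off=1): starts [18, 25, 130] → cuts [19, 26, 131]
  IvoX (CTGACAC, off=4): starts [88] → cuts [92]
  PtaV (AGGGG, off=2): starts [0, 43, 48, 70, 100, 139, 187] → cuts [2, 45, 50, 72, 102, 141, 189]

All cut coordinates (distinct, sorted): [2, 19, 26, 34, 45, 50, 62, 72, 83, 92, 102, 115, 130, 131, 141, 145, 166, 176, 186, 189]

Fragment lengths:
  [0,2): 2 bp
  [2,19): 17 bp
  [19,26): 7 bp
  [26,34): 8 bp
  [34,45): 11 bp
  [45,50): 5 bp
  [50,62): 12 bp
  [62,72): 10 bp
  [72,83): 11 bp
  [83,92): 9 bp
  [92,102): 10 bp
  [102,115): 13 bp
  [115,130): 15 bp
  [130,131): 1 bp
  [131,141): 10 bp
  [141,145): 4 bp
  [145,166): 21 bp
  [166,176): 10 bp
  [176,186): 10 bp
  [186,189): 3 bp
  [189,193): 4 bp

[1,2,3,4,4,5,7,8,9,10,10,10,10,10,11,11,12,13,15,17,21]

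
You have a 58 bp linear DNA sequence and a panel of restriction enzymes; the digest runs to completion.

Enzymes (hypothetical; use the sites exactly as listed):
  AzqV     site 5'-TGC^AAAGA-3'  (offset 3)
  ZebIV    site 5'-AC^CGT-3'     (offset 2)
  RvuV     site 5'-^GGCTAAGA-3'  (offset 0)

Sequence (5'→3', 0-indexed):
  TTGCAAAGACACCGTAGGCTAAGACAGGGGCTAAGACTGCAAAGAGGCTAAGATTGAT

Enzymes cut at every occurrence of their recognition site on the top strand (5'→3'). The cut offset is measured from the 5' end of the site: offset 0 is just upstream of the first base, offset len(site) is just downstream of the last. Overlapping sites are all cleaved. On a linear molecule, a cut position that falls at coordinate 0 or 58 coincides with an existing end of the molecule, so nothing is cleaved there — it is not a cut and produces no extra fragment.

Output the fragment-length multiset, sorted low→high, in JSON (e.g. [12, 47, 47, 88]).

[4,4,5,8,12,12,13]

Site scan:
  AzqV (TGCAAAGA, off=3): starts [1, 37] → cuts [4, 40]
  ZebIV (ACCGT, off=2): starts [10] → cuts [12]
  RvuV (GGCTAAGA, off=0): starts [16, 28, 45] → cuts [16, 28, 45]

Pooled cuts: [4, 12, 16, 28, 40, 45]

Fragments:
  [0,4): 4 bp
  [4,12): 8 bp
  [12,16): 4 bp
  [16,28): 12 bp
  [28,40): 12 bp
  [40,45): 5 bp
  [45,58): 13 bp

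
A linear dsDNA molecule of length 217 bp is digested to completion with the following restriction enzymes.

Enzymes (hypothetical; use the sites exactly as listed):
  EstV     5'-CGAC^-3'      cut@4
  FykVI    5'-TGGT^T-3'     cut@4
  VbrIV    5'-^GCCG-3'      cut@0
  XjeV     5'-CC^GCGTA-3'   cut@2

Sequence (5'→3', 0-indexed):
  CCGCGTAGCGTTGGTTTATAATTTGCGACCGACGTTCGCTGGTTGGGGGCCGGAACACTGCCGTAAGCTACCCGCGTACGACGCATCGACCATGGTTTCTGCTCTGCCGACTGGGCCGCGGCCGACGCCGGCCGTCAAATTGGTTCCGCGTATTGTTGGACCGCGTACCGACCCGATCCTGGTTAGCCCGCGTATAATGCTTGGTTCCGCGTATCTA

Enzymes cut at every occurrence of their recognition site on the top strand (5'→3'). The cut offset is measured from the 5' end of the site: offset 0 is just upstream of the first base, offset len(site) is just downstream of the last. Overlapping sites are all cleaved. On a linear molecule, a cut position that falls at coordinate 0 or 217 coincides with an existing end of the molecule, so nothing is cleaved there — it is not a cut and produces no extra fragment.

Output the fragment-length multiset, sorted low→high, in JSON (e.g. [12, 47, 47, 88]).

Site scan:
  EstV (CGAC, off=4): starts [25, 29, 78, 86, 107, 122, 168] → cuts [29, 33, 82, 90, 111, 126, 172]
  FykVI (TGGTT, off=4): starts [11, 39, 92, 140, 179, 201] → cuts [15, 43, 96, 144, 183, 205]
  VbrIV (GCCG, off=0): starts [48, 59, 105, 114, 120, 126, 130] → cuts [48, 59, 105, 114, 120, 126, 130]
  XjeV (CCGCGTA, off=2): starts [0, 71, 145, 160, 187, 206] → cuts [2, 73, 147, 162, 189, 208]

All cut coordinates (distinct, sorted): [2, 15, 29, 33, 43, 48, 59, 73, 82, 90, 96, 105, 111, 114, 120, 126, 130, 144, 147, 162, 172, 183, 189, 205, 208]

Fragment lengths:
  [0,2): 2 bp
  [2,15): 13 bp
  [15,29): 14 bp
  [29,33): 4 bp
  [33,43): 10 bp
  [43,48): 5 bp
  [48,59): 11 bp
  [59,73): 14 bp
  [73,82): 9 bp
  [82,90): 8 bp
  [90,96): 6 bp
  [96,105): 9 bp
  [105,111): 6 bp
  [111,114): 3 bp
  [114,120): 6 bp
  [120,126): 6 bp
  [126,130): 4 bp
  [130,144): 14 bp
  [144,147): 3 bp
  [147,162): 15 bp
  [162,172): 10 bp
  [172,183): 11 bp
  [183,189): 6 bp
  [189,205): 16 bp
  [205,208): 3 bp
  [208,217): 9 bp

[2,3,3,3,4,4,5,6,6,6,6,6,8,9,9,9,10,10,11,11,13,14,14,14,15,16]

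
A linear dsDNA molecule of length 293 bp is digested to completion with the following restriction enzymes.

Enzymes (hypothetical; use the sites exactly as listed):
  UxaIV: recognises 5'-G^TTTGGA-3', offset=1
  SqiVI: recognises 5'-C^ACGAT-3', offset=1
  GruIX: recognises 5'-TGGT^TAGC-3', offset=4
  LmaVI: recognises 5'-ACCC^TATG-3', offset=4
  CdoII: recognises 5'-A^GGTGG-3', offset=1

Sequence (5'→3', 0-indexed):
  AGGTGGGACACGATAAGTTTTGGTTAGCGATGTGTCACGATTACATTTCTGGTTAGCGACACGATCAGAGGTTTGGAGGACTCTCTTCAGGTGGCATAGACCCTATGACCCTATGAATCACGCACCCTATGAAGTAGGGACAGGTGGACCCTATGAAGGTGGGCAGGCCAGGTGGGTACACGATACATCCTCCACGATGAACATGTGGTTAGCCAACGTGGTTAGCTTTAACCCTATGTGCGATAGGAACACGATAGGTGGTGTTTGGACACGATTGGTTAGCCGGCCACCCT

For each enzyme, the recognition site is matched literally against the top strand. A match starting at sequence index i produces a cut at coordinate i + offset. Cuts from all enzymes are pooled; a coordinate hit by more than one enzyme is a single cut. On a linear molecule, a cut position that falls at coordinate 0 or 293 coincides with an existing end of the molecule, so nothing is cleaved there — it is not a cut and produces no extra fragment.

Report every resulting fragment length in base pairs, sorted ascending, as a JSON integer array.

[1,6,6,7,7,7,8,8,9,9,9,11,12,12,13,13,14,14,14,15,15,16,16,16,17,18]

Per-enzyme occurrences:
  UxaIV (GTTTGGA, off=1): starts [70, 262] → cuts [71, 263]
  SqiVI (CACGAT, off=1): starts [8, 35, 59, 178, 192, 249, 269] → cuts [9, 36, 60, 179, 193, 250, 270]
  GruIX (TGGTTAGC, off=4): starts [20, 49, 205, 218, 275] → cuts [24, 53, 209, 222, 279]
  LmaVI (ACCCTATG, off=4): starts [99, 107, 123, 147, 230] → cuts [103, 111, 127, 151, 234]
  CdoII (AGGTGG, off=1): starts [0, 88, 141, 156, 169, 255] → cuts [1, 89, 142, 157, 170, 256]

Pooled cuts: [1, 9, 24, 36, 53, 60, 71, 89, 103, 111, 127, 142, 151, 157, 170, 179, 193, 209, 222, 234, 250, 256, 263, 270, 279]

Fragment lengths:
  [0,1): 1 bp
  [1,9): 8 bp
  [9,24): 15 bp
  [24,36): 12 bp
  [36,53): 17 bp
  [53,60): 7 bp
  [60,71): 11 bp
  [71,89): 18 bp
  [89,103): 14 bp
  [103,111): 8 bp
  [111,127): 16 bp
  [127,142): 15 bp
  [142,151): 9 bp
  [151,157): 6 bp
  [157,170): 13 bp
  [170,179): 9 bp
  [179,193): 14 bp
  [193,209): 16 bp
  [209,222): 13 bp
  [222,234): 12 bp
  [234,250): 16 bp
  [250,256): 6 bp
  [256,263): 7 bp
  [263,270): 7 bp
  [270,279): 9 bp
  [279,293): 14 bp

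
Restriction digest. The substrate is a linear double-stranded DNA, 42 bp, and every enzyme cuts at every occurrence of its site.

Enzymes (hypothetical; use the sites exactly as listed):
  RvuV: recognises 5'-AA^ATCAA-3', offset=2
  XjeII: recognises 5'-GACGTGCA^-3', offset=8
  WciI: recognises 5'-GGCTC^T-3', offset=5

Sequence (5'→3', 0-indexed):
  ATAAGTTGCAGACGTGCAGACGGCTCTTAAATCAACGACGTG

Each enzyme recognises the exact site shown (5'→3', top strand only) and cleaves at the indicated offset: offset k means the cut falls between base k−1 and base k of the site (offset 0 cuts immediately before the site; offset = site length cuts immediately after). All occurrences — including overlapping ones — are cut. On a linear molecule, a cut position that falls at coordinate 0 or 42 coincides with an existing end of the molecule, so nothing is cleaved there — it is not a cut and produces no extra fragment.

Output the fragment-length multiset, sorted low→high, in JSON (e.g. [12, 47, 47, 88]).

Scan for sites:
  RvuV (AAATCAA, off=2): starts [28] → cuts [30]
  XjeII (GACGTGCA, off=8): starts [10] → cuts [18]
  WciI (GGCTCT, off=5): starts [21] → cuts [26]

All cut coordinates (distinct, sorted): [18, 26, 30]

Fragments:
  [0,18): 18 bp
  [18,26): 8 bp
  [26,30): 4 bp
  [30,42): 12 bp

[4,8,12,18]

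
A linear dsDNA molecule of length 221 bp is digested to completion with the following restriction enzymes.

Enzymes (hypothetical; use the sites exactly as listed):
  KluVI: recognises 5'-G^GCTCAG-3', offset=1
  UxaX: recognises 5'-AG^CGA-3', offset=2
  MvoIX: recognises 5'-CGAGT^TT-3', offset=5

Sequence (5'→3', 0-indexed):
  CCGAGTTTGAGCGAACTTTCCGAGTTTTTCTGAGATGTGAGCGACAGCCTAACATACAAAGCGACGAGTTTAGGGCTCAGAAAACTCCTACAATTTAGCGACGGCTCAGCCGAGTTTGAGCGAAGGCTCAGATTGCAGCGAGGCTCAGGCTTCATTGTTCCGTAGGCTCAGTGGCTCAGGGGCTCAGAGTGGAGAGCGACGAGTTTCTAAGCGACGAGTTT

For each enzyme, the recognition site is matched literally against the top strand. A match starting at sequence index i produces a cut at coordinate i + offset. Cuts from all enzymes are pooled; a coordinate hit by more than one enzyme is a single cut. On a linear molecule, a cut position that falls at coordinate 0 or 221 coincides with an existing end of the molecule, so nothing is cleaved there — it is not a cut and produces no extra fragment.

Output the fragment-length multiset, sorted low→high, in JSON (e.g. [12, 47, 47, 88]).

[2,4,5,5,5,5,5,6,7,8,8,8,8,8,12,13,14,15,16,20,23,24]

Site scan:
  KluVI GGCTCAG/1: at [73, 102, 124, 141, 164, 172, 180] ⇒ [74, 103, 125, 142, 165, 173, 181]
  UxaX AGCGA/2: at [9, 39, 59, 96, 118, 136, 194, 209] ⇒ [11, 41, 61, 98, 120, 138, 196, 211]
  MvoIX CGAGTTT/5: at [1, 20, 64, 110, 199, 214] ⇒ [6, 25, 69, 115, 204, 219]

All cut coordinates (distinct, sorted): [6, 11, 25, 41, 61, 69, 74, 98, 103, 115, 120, 125, 138, 142, 165, 173, 181, 196, 204, 211, 219]

Fragments:
  [0,6): 6 bp
  [6,11): 5 bp
  [11,25): 14 bp
  [25,41): 16 bp
  [41,61): 20 bp
  [61,69): 8 bp
  [69,74): 5 bp
  [74,98): 24 bp
  [98,103): 5 bp
  [103,115): 12 bp
  [115,120): 5 bp
  [120,125): 5 bp
  [125,138): 13 bp
  [138,142): 4 bp
  [142,165): 23 bp
  [165,173): 8 bp
  [173,181): 8 bp
  [181,196): 15 bp
  [196,204): 8 bp
  [204,211): 7 bp
  [211,219): 8 bp
  [219,221): 2 bp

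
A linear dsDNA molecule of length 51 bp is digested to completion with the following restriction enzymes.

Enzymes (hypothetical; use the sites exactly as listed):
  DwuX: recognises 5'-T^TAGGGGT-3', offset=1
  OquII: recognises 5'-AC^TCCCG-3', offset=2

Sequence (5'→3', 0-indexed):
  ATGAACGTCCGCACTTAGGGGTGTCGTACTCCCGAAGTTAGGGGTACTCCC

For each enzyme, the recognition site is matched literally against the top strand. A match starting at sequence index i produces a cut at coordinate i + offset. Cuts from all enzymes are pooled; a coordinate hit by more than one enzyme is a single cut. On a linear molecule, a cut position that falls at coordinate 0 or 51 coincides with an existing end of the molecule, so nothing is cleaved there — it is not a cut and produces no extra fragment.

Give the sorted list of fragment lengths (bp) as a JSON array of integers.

[9,13,14,15]

Site scan:
  DwuX (TTAGGGGT, off=1): starts [14, 37] → cuts [15, 38]
  OquII (ACTCCCG, off=2): starts [27] → cuts [29]

All cut coordinates (distinct, sorted): [15, 29, 38]

Fragments:
  [0,15): 15 bp
  [15,29): 14 bp
  [29,38): 9 bp
  [38,51): 13 bp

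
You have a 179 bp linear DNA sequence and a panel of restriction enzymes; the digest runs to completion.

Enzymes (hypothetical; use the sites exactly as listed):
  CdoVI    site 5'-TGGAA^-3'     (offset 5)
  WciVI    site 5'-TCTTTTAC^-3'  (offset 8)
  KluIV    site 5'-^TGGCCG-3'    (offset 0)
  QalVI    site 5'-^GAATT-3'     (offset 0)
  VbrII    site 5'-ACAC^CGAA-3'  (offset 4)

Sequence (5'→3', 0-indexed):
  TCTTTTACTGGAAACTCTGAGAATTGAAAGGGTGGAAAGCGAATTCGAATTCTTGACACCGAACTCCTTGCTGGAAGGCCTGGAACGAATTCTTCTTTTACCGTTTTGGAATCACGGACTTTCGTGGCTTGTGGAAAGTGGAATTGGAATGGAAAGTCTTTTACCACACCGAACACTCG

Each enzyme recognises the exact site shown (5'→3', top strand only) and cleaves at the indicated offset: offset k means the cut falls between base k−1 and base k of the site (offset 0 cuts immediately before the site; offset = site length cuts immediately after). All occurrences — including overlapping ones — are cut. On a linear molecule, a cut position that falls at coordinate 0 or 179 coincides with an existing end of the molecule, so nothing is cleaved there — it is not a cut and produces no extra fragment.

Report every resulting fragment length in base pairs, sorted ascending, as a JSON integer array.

Scan for sites:
  CdoVI (TGGAA, off=5): starts [8, 32, 71, 80, 106, 131, 138, 144, 149] → cuts [13, 37, 76, 85, 111, 136, 143, 149, 154]
  WciVI (TCTTTTAC, off=8): starts [0, 93, 156] → cuts [8, 101, 164]
  KluIV (TGGCCG, off=0): no sites
  QalVI (GAATT, off=0): starts [20, 40, 46, 86, 140] → cuts [20, 40, 46, 86, 140]
  VbrII (ACACCGAA, off=4): starts [55, 165] → cuts [59, 169]

All cut coordinates (distinct, sorted): [8, 13, 20, 37, 40, 46, 59, 76, 85, 86, 101, 111, 136, 140, 143, 149, 154, 164, 169]

Fragments:
  [0,8): 8 bp
  [8,13): 5 bp
  [13,20): 7 bp
  [20,37): 17 bp
  [37,40): 3 bp
  [40,46): 6 bp
  [46,59): 13 bp
  [59,76): 17 bp
  [76,85): 9 bp
  [85,86): 1 bp
  [86,101): 15 bp
  [101,111): 10 bp
  [111,136): 25 bp
  [136,140): 4 bp
  [140,143): 3 bp
  [143,149): 6 bp
  [149,154): 5 bp
  [154,164): 10 bp
  [164,169): 5 bp
  [169,179): 10 bp

[1,3,3,4,5,5,5,6,6,7,8,9,10,10,10,13,15,17,17,25]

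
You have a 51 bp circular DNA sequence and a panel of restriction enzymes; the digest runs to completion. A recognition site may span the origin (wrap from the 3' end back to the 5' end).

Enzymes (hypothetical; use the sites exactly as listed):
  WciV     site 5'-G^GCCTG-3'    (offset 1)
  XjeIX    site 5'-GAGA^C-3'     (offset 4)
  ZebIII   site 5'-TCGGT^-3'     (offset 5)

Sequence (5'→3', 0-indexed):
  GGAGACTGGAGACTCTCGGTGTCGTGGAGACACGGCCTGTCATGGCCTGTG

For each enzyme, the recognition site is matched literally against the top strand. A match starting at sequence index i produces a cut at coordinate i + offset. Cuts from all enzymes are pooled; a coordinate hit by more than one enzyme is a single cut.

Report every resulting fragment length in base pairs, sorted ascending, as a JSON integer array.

[4,7,8,10,10,12]

Per-enzyme occurrences:
  WciV GGCCTG/1: at [33, 43] ⇒ [34, 44]
  XjeIX GAGAC/4: at [1, 8, 26] ⇒ [5, 12, 30]
  ZebIII TCGGT/5: at [15] ⇒ [20]

All cut coordinates (distinct, sorted): [5, 12, 20, 30, 34, 44]

Fragment lengths:
  5→12: 7 bp
  12→20: 8 bp
  20→30: 10 bp
  30→34: 4 bp
  34→44: 10 bp
  44→5 (wrap): 51-44+5 = 12 bp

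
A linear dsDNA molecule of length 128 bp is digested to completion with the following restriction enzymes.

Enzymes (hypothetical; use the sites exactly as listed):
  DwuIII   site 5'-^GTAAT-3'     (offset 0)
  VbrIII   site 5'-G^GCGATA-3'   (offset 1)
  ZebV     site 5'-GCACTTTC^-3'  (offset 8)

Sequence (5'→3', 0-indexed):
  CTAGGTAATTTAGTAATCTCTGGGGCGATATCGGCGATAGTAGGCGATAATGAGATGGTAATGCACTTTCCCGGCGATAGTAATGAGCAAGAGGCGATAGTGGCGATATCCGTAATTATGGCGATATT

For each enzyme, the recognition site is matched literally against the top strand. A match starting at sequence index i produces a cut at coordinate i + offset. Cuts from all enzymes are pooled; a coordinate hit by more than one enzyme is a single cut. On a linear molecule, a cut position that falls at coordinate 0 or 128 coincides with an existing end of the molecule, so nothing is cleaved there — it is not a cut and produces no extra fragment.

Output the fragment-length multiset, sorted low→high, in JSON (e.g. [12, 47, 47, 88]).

Per-enzyme occurrences:
  DwuIII (GTAAT, off=0): starts [4, 12, 57, 79, 111] → cuts [4, 12, 57, 79, 111]
  VbrIII (GGCGATA, off=1): starts [23, 32, 42, 72, 92, 101, 119] → cuts [24, 33, 43, 73, 93, 102, 120]
  ZebV (GCACTTTC, off=8): starts [62] → cuts [70]

All cut coordinates (distinct, sorted): [4, 12, 24, 33, 43, 57, 70, 73, 79, 93, 102, 111, 120]

Fragment lengths:
  [0,4): 4 bp
  [4,12): 8 bp
  [12,24): 12 bp
  [24,33): 9 bp
  [33,43): 10 bp
  [43,57): 14 bp
  [57,70): 13 bp
  [70,73): 3 bp
  [73,79): 6 bp
  [79,93): 14 bp
  [93,102): 9 bp
  [102,111): 9 bp
  [111,120): 9 bp
  [120,128): 8 bp

[3,4,6,8,8,9,9,9,9,10,12,13,14,14]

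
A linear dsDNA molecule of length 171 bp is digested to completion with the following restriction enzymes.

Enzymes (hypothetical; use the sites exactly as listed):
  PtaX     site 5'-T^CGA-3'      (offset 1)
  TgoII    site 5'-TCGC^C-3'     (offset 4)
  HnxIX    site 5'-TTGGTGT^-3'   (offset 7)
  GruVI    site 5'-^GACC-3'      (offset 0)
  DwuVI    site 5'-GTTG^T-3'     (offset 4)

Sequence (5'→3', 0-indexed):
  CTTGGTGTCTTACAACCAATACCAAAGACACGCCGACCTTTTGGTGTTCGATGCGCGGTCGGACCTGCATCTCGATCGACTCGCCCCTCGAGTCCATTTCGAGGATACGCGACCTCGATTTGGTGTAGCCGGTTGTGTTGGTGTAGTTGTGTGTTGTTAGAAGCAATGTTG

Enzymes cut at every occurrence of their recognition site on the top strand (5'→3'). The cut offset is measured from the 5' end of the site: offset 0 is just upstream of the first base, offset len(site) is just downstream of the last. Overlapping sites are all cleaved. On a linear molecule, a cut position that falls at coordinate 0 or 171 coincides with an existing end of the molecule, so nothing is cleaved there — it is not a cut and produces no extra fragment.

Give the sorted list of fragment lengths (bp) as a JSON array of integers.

Site scan:
  PtaX (TCGA, off=1): starts [47, 71, 75, 87, 98, 114] → cuts [48, 72, 76, 88, 99, 115]
  TgoII (TCGCC, off=4): starts [80] → cuts [84]
  HnxIX (TTGGTGT, off=7): starts [1, 40, 119, 137] → cuts [8, 47, 126, 144]
  GruVI (GACC, off=0): starts [34, 61, 110] → cuts [34, 61, 110]
  DwuVI (GTTGT, off=4): starts [131, 145, 152] → cuts [135, 149, 156]

All cut coordinates (distinct, sorted): [8, 34, 47, 48, 61, 72, 76, 84, 88, 99, 110, 115, 126, 135, 144, 149, 156]

Fragments:
  [0,8): 8 bp
  [8,34): 26 bp
  [34,47): 13 bp
  [47,48): 1 bp
  [48,61): 13 bp
  [61,72): 11 bp
  [72,76): 4 bp
  [76,84): 8 bp
  [84,88): 4 bp
  [88,99): 11 bp
  [99,110): 11 bp
  [110,115): 5 bp
  [115,126): 11 bp
  [126,135): 9 bp
  [135,144): 9 bp
  [144,149): 5 bp
  [149,156): 7 bp
  [156,171): 15 bp

[1,4,4,5,5,7,8,8,9,9,11,11,11,11,13,13,15,26]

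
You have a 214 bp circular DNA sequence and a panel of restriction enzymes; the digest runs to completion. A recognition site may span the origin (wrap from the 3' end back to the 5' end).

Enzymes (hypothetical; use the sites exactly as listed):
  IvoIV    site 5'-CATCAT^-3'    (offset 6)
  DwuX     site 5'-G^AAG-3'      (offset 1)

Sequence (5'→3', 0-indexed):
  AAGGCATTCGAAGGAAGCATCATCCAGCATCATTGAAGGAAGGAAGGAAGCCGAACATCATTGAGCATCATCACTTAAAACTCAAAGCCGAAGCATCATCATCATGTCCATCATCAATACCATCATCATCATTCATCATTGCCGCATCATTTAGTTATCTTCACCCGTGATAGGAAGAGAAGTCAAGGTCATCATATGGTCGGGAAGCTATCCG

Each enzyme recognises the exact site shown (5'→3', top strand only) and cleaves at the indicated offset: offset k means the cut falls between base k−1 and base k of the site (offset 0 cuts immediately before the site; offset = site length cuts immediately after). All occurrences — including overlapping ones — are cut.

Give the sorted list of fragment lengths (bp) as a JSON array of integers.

Site scan:
  IvoIV (CATCAT, off=6): starts [17, 27, 55, 65, 93, 96, 99, 108, 120, 123, 126, 133, 144, 189] → cuts [23, 33, 61, 71, 99, 102, 105, 114, 126, 129, 132, 139, 150, 195]
  DwuX (GAAG, off=1): starts [9, 13, 34, 38, 42, 46, 89, 173, 178, 203, 213] → cuts [0, 10, 14, 35, 39, 43, 47, 90, 174, 179, 204]

All cut coordinates (distinct, sorted): [0, 10, 14, 23, 33, 35, 39, 43, 47, 61, 71, 90, 99, 102, 105, 114, 126, 129, 132, 139, 150, 174, 179, 195, 204]

Fragments:
  0→10: 10 bp
  10→14: 4 bp
  14→23: 9 bp
  23→33: 10 bp
  33→35: 2 bp
  35→39: 4 bp
  39→43: 4 bp
  43→47: 4 bp
  47→61: 14 bp
  61→71: 10 bp
  71→90: 19 bp
  90→99: 9 bp
  99→102: 3 bp
  102→105: 3 bp
  105→114: 9 bp
  114→126: 12 bp
  126→129: 3 bp
  129→132: 3 bp
  132→139: 7 bp
  139→150: 11 bp
  150→174: 24 bp
  174→179: 5 bp
  179→195: 16 bp
  195→204: 9 bp
  204→0 (wrap): 214-204+0 = 10 bp

[2,3,3,3,3,4,4,4,4,5,7,9,9,9,9,10,10,10,10,11,12,14,16,19,24]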